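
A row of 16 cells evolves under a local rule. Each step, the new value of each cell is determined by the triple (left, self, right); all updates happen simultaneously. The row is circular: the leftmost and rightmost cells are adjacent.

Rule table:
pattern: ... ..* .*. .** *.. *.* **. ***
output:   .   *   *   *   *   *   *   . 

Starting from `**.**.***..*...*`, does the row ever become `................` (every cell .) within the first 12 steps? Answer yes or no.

.******.*****.**
**....***...****
.**..**.**.**...
**************..
*............***
**..........**..
***........*****
..**......**....
.****....****...
**..**..**..**..
****************
................
all cells are . at step 12

yes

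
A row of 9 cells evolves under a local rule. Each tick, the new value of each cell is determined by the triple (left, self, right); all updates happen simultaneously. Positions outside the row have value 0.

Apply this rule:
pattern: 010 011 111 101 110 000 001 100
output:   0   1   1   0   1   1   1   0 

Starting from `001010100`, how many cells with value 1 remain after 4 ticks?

7

110000001
110111110
110111110  (fixed point — unchanged through tick 4)
count of 1: 7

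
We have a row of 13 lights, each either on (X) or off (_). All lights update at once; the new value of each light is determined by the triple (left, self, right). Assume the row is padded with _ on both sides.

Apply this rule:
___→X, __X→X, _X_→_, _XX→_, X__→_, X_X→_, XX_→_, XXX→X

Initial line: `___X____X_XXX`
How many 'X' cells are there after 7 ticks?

XXX__XXX___X_
_X__X_X__XX__
X__X____X___X
__X__XXX__XX_
XX__X_X__X___
___X____X__XX
XXX__XXX__X__
count of X: 7

7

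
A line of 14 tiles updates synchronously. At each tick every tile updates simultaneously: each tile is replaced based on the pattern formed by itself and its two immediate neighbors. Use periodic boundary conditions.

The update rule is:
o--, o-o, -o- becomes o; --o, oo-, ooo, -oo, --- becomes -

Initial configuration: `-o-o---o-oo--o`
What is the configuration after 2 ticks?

-----o---o-oo-

ooooo--oo--o-o
-----o---o-oo-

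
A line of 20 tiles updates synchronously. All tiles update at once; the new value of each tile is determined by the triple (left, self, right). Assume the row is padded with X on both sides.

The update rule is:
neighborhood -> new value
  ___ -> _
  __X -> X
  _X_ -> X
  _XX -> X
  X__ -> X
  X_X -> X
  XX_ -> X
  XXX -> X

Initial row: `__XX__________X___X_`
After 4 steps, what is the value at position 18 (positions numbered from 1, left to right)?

X

XXXXX________XXX_XXX
XXXXXX______XXXXXXXX
XXXXXXX____XXXXXXXXX
XXXXXXXX__XXXXXXXXXX
position 18 holds X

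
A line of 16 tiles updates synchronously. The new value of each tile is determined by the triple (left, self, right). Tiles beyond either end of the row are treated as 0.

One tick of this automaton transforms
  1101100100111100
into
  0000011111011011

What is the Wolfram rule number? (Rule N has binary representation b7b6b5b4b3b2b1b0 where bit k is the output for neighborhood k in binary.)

151

position 11: 111 → 1  (bit 7 = 1)
position 1: 110 → 0  (bit 6 = 0)
position 2: 101 → 0  (bit 5 = 0)
position 5: 100 → 1  (bit 4 = 1)
position 0: 011 → 0  (bit 3 = 0)
position 7: 010 → 1  (bit 2 = 1)
position 6: 001 → 1  (bit 1 = 1)
position 15: 000 → 1  (bit 0 = 1)
bits b7..b0 = 10010111 = 151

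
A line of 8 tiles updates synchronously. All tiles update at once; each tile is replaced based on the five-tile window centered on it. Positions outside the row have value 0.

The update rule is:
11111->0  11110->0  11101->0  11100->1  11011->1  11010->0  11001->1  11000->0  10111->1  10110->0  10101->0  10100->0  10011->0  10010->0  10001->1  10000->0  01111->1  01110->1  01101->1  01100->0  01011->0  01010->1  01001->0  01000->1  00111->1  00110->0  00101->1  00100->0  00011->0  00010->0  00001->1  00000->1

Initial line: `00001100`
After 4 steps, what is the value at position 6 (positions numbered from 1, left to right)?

1

11100000
11100111
11110111
11001111
position 6 holds 1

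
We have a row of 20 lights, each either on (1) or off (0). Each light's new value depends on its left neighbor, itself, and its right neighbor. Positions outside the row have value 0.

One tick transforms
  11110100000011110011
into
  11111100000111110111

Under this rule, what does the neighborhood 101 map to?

1

At position 4 the neighborhood is 101; the next row has 1 there.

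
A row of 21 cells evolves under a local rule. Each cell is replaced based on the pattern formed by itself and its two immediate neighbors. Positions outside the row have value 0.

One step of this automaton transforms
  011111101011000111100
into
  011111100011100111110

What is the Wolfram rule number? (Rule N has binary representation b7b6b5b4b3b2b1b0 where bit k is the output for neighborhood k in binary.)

216

position 2: 111 → 1  (bit 7 = 1)
position 6: 110 → 1  (bit 6 = 1)
position 7: 101 → 0  (bit 5 = 0)
position 12: 100 → 1  (bit 4 = 1)
position 1: 011 → 1  (bit 3 = 1)
position 8: 010 → 0  (bit 2 = 0)
position 0: 001 → 0  (bit 1 = 0)
position 13: 000 → 0  (bit 0 = 0)
bits b7..b0 = 11011000 = 216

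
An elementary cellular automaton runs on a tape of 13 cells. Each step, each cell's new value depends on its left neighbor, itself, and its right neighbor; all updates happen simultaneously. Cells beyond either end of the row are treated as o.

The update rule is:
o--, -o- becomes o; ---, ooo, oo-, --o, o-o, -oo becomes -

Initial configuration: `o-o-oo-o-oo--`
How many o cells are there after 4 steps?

--o----o---o-
o-oo---oo--o-
----o----o-o-
o---oo---o-o-
count of o: 5

5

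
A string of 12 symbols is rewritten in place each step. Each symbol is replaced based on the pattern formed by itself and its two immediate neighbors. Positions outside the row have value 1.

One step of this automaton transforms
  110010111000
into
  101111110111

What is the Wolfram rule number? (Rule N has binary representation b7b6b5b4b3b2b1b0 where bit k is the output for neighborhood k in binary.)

position 0: 111 → 1  (bit 7 = 1)
position 1: 110 → 0  (bit 6 = 0)
position 5: 101 → 1  (bit 5 = 1)
position 2: 100 → 1  (bit 4 = 1)
position 6: 011 → 1  (bit 3 = 1)
position 4: 010 → 1  (bit 2 = 1)
position 3: 001 → 1  (bit 1 = 1)
position 10: 000 → 1  (bit 0 = 1)
bits b7..b0 = 10111111 = 191

191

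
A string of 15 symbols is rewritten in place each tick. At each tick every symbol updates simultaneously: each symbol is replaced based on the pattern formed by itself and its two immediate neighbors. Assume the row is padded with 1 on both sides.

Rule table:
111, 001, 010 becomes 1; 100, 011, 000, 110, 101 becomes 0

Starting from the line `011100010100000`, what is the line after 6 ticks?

001000110100001
011001000100010
000011001100110
000100010001000
001100110011001
010001000100010

010001000100010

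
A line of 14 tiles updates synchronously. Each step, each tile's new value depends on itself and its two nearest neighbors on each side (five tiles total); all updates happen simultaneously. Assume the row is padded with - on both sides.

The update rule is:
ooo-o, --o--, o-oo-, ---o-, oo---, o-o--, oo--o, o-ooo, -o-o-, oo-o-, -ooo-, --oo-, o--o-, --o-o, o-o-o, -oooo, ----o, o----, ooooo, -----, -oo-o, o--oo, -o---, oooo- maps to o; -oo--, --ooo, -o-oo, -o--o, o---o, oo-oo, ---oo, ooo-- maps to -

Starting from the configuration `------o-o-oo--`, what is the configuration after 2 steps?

-oooooooooo-o-

step 1: ooooooooo-o-oo
step 2: -oooooooooo-o-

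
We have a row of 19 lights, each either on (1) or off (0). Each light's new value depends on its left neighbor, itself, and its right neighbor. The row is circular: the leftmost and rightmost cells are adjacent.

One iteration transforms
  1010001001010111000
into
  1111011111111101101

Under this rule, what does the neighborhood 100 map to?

At position 3 the neighborhood is 100; the next row has 1 there.

1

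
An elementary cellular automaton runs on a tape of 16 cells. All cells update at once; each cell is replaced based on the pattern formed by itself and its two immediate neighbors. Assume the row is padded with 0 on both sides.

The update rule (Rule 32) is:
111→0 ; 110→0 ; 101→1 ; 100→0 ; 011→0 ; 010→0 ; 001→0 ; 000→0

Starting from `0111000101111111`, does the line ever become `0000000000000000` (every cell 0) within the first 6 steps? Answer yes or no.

yes

0000000010000000
0000000000000000
all cells are 0 at step 2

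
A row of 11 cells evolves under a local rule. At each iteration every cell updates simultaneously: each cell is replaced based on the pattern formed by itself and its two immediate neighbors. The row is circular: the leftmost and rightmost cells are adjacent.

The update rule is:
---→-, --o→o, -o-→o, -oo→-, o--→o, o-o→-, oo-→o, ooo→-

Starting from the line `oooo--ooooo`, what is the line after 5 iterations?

oo-oooo-ooo

---ooo-----
--o--oo----
-oooo-oo---
o---o--oo--
oo-oooo-ooo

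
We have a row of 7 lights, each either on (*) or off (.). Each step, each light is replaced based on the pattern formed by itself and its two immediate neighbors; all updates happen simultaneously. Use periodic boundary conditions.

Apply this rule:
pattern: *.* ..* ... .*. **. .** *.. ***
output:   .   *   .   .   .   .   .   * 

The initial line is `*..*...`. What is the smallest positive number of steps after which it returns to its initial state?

..*...*
.*...*.
*...*..
...*..*
..*..*.
.*..*..
*..*...

7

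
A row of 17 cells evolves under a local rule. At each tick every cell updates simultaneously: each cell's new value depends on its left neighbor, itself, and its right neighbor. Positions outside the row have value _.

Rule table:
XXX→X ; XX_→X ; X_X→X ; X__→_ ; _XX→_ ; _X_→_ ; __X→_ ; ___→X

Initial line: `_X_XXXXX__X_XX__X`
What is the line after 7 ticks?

X__X____X_XX_XXX_

tick 1: __X_XXXX___X_X___
tick 2: X__X_XXX_X__X__XX
tick 3: ____X_XXX_______X
tick 4: XXX__X_XX_XXXXX__
tick 5: _XX___X_XX_XXXX_X
tick 6: __X_X__X_XX_XXXX_
tick 7: X__X____X_XX_XXX_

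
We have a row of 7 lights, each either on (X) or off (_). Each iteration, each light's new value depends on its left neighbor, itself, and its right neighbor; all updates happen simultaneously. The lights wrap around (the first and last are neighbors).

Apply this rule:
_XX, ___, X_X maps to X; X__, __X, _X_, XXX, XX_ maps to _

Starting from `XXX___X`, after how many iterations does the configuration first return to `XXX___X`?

28

iteration 1: ____X_X
iteration 2: _XX__X_
iteration 3: _X_____
iteration 4: ___XXXX
iteration 5: _X_X___
iteration 6: __X__XX
iteration 7: _____X_
iteration 8: XXXX___
iteration 9: X____X_
iteration 10: __XX__X
iteration 11: __X____
iteration 12: X___XXX
iteration 13: __X_X__
iteration 14: X__X__X
iteration 15: ______X
iteration 16: _XXXX__
iteration 17: _X____X
iteration 18: X__XX__
iteration 19: ___X___
iteration 20: XX___XX
iteration 21: ___X_X_
iteration 22: XX__X__
iteration 23: X______
iteration 24: __XXXX_
iteration 25: X_X____
iteration 26: _X__XX_
iteration 27: ____X__
iteration 28: XXX___X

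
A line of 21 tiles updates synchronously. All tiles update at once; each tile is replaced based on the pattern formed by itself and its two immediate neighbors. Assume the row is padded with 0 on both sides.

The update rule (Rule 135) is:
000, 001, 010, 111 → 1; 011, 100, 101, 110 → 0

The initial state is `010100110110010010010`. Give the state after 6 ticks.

tick 1: 110101000000110110110
tick 2: 000101011111000000000
tick 3: 111101001110011111111
tick 4: 011001010100101111110
tick 5: 100011010101100111100
tick 6: 101100010100001011001

101100010100001011001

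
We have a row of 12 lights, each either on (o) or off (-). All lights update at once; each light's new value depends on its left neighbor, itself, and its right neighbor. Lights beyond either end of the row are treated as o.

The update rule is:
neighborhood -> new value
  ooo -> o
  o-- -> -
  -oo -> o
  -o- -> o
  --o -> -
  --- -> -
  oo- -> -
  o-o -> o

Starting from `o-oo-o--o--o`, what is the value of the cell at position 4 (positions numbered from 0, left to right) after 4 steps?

-oo-oo--o--o
oo-oo---o--o
o-oo----o--o
-oo-----o--o
position 4 holds -

-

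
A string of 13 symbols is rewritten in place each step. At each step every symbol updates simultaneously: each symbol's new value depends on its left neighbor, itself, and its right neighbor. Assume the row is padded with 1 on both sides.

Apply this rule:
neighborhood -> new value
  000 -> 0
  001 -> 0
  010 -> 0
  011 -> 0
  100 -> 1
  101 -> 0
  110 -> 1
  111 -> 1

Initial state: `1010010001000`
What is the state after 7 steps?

1111111001000

step 1: 1001001000100
step 2: 1100100100010
step 3: 1110010010000
step 4: 1111001001000
step 5: 1111100100100
step 6: 1111110010010
step 7: 1111111001000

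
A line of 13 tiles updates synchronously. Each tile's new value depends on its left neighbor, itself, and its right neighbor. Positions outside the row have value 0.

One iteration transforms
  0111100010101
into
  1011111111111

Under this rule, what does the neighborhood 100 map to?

1

At position 5 the neighborhood is 100; the next row has 1 there.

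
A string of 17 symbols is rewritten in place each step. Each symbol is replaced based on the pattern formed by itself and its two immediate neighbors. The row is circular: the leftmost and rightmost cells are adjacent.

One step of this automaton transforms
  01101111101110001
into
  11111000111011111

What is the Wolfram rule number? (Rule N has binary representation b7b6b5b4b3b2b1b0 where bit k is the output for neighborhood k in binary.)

position 5: 111 → 0  (bit 7 = 0)
position 2: 110 → 1  (bit 6 = 1)
position 0: 101 → 1  (bit 5 = 1)
position 13: 100 → 1  (bit 4 = 1)
position 1: 011 → 1  (bit 3 = 1)
position 16: 010 → 1  (bit 2 = 1)
position 15: 001 → 1  (bit 1 = 1)
position 14: 000 → 1  (bit 0 = 1)
bits b7..b0 = 01111111 = 127

127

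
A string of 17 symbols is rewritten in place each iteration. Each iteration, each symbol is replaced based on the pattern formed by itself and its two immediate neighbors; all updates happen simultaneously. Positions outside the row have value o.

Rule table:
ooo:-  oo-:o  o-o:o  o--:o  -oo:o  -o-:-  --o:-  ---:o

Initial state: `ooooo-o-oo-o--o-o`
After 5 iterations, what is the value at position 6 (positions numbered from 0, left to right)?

----oo-oooo-o--oo
ooo-oooo--oo-o-o-
--ooo--oo-ooo-o-o
o-o-oo-oooo-oo-oo
oo-ooooo--oooooo-
position 6 holds o

o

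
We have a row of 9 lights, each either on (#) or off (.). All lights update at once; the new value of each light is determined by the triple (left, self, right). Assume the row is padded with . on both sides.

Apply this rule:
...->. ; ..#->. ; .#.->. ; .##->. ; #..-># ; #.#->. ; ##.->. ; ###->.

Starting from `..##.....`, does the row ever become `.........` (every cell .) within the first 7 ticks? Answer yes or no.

yes

tick 1: ....#....
tick 2: .....#...
tick 3: ......#..
tick 4: .......#.
tick 5: ........#
tick 6: .........
all cells are . at tick 6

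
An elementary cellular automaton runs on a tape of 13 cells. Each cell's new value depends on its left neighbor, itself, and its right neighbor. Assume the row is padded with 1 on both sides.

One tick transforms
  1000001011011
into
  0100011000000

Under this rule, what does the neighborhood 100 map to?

1

At position 1 the neighborhood is 100; the next row has 1 there.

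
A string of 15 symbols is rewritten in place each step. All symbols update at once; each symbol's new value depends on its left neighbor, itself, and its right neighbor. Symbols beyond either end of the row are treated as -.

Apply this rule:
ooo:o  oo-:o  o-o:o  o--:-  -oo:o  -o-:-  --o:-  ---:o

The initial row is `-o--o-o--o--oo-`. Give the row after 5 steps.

oooooooooooooo-

-----o------oo-
oooo---oooo-oo-
oooo-o-ooooooo-
ooooo-oooooooo-
oooooooooooooo-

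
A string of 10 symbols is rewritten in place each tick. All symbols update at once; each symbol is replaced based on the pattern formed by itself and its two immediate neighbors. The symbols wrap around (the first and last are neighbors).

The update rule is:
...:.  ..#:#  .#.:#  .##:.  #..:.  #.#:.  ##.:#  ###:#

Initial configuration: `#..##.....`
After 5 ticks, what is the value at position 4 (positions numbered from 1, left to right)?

.

tick 1: #.#.#....#
tick 2: #.#.#...#.
tick 3: #.#.#..##.
tick 4: #.#.#.#.#.
tick 5: #.#.#.#.#.
position 4 holds .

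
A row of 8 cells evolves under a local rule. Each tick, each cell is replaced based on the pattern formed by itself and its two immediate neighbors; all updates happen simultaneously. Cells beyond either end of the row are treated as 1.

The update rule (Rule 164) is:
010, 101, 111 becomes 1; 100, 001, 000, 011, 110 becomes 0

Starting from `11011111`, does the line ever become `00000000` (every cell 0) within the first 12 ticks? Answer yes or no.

no

10101111
01110111
10101011
01111101
10111010
01010111
11111011
11110101
11101110
11010101
10111110
01011101
tick 12 is 01011101, still not uniform 0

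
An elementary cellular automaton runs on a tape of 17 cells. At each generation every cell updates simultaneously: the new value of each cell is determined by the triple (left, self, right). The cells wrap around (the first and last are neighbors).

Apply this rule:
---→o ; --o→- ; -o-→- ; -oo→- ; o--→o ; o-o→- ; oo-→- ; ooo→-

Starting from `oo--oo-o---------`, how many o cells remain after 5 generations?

--o-----oooooooo-
o--oooo---------o
-o-----oooooooo--
--oooo---------oo
o-----oooooooo---
count of o: 9

9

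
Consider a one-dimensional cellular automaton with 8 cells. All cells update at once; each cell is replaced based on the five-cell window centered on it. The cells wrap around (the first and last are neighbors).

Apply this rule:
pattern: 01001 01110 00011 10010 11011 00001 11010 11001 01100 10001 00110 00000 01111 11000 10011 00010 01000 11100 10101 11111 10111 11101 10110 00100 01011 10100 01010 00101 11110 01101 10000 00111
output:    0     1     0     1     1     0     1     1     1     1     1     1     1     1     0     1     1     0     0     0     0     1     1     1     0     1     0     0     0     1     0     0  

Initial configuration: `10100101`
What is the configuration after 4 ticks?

11100010

tick 1: 11101001
tick 2: 10111000
tick 3: 00010111
tick 4: 11100010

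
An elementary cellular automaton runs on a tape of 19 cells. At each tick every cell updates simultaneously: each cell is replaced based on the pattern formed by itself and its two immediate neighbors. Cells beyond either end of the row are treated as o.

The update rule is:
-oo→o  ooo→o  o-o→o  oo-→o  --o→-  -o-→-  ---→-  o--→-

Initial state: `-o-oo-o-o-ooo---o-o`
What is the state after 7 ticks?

tick 1: o-oooo-o-oooo----oo
tick 2: ooooooo-ooooo----oo
tick 3: ooooooooooooo----oo
tick 4: ooooooooooooo----oo  (fixed point — unchanged through tick 7)

ooooooooooooo----oo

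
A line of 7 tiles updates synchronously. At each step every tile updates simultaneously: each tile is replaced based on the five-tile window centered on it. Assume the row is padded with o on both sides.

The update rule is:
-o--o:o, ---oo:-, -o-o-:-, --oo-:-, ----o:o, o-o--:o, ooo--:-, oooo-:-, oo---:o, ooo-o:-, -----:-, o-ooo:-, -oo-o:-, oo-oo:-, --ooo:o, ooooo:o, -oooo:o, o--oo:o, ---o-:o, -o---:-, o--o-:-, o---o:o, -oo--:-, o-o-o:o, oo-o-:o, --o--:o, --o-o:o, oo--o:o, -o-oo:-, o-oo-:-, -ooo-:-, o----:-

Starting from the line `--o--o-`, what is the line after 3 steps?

o-oo-o-
----oo-
o-o----

o-o----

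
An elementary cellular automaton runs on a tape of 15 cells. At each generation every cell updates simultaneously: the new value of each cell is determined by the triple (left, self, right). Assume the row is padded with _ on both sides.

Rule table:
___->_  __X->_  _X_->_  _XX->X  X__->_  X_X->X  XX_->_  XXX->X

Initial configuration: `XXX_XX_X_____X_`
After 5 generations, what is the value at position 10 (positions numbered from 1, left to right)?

_

XX_XX_X________
X_XX_X_________
_XX_X__________
_X_X___________
__X____________
position 10 holds _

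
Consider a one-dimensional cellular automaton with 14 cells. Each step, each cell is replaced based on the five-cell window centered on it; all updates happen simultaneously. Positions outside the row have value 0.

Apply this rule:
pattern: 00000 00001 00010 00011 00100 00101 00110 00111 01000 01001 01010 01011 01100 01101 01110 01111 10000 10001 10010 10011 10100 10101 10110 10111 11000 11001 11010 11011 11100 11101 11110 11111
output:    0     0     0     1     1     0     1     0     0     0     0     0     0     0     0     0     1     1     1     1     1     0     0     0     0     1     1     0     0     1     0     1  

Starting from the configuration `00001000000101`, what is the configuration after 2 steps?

00000010100001

00001010000001
00000010100001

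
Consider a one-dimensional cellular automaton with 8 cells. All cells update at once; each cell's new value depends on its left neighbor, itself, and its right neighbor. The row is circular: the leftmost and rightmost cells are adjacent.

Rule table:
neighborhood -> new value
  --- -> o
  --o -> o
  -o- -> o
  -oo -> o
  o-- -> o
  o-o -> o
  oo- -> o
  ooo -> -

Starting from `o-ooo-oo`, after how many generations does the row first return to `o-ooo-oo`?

ooo-ooo-
o-ooo-oo

2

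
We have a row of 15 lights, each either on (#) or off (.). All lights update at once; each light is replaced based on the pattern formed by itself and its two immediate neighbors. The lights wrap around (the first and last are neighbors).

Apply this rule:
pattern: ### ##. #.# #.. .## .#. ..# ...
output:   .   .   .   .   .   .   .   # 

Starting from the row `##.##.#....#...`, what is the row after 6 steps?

#######....#...

step 1: ........##...#.
step 2: #######....#...
step 3: ........##...#.  (repeats step 1; period 2)
step 6: #######....#...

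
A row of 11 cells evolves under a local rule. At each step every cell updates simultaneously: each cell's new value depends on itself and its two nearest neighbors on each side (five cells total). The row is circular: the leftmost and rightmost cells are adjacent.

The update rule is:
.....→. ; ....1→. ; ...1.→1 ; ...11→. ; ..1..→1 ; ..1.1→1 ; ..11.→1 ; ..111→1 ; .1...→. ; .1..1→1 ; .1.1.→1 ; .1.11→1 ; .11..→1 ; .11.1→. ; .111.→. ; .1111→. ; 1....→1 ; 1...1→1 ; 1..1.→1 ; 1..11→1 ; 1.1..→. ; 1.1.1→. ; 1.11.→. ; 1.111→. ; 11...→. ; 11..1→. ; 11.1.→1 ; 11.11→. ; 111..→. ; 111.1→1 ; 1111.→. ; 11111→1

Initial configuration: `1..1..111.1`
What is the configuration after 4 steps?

...1...1...

step 1: 1.11111.1..
step 2: 11..1.11.11
step 3: ...111.....
step 4: ...1...1...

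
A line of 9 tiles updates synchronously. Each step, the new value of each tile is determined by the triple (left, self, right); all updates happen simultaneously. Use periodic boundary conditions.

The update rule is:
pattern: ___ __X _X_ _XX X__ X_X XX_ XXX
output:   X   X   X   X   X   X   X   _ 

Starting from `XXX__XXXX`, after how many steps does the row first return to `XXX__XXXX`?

2

__XXXX___
XXX__XXXX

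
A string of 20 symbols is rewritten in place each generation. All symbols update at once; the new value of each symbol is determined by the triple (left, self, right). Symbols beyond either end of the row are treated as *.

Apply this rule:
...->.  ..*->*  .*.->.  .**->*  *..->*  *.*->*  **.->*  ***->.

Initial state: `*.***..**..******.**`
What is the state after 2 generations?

***.********....***.
..***......**..**.**

..***......**..**.**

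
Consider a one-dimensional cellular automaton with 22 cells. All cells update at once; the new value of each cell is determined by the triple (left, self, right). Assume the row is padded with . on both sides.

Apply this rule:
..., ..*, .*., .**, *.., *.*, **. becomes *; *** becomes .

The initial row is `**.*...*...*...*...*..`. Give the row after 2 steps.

*....................*

**********************
*....................*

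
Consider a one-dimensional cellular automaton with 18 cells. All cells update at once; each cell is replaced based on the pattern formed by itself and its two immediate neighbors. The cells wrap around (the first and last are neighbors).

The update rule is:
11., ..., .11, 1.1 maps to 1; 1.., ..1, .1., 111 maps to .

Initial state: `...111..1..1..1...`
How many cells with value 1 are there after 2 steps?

11.1.1..........11
.11.1..11111111.1.
count of 1: 12

12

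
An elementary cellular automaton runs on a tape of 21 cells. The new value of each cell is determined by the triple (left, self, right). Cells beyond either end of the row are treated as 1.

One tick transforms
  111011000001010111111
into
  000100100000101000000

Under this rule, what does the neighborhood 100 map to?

1

At position 6 the neighborhood is 100; the next row has 1 there.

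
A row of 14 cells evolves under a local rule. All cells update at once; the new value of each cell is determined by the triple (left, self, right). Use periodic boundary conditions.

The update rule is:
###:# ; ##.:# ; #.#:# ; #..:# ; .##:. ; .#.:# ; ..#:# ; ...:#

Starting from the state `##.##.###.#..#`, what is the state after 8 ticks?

###.##.######.
.###.##.######
#.###.##.#####
##.###.##.####
###.###.##.###
####.###.##.##
#####.###.##.#
######.###.##.

######.###.##.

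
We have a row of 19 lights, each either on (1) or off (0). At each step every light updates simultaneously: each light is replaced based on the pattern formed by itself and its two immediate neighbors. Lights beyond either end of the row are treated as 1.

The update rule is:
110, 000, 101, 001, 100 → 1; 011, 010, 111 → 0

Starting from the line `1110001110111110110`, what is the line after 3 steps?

0011110011000011011
1100011101111101100
0111100110000110111

0111100110000110111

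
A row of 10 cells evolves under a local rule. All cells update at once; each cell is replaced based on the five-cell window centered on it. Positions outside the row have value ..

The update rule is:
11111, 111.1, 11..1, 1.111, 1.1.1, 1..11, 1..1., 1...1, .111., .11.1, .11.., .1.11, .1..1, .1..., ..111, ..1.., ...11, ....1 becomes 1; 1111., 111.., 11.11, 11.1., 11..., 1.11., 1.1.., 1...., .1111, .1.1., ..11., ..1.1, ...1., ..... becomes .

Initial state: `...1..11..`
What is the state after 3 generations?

.1.111.1..
..1111..1.
111...1111

111...1111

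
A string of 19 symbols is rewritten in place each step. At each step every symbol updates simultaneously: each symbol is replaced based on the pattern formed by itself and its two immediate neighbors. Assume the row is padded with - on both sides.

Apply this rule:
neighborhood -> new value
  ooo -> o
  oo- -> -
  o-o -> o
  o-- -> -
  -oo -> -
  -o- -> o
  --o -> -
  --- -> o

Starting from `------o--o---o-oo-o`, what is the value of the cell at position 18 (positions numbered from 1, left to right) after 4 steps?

o

ooooo-o--o-o-oo--oo
-ooo-oo--oooo------
--o-o-----oo--ooooo
o-ooo-ooo------ooo-
position 18 holds o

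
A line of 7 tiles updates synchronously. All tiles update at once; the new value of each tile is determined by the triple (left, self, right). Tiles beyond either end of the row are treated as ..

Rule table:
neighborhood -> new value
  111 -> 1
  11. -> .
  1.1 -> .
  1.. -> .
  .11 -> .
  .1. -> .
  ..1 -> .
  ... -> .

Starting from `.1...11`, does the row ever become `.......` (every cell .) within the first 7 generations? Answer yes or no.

yes

.......
all cells are . at generation 1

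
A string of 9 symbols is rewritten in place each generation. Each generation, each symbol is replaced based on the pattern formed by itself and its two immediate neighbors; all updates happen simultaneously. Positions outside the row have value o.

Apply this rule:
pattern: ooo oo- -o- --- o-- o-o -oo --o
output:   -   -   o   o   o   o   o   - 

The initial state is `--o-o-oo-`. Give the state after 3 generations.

o-ooooo-o
-oo----oo
oo-ooo-o-

oo-ooo-o-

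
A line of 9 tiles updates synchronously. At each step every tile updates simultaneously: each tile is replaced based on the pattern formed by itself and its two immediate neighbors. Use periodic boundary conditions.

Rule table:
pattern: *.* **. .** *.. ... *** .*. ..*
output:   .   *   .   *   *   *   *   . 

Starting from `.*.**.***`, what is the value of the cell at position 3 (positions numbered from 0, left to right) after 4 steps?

.*..*..**
.**.**..*
..*..**.*
*.**..*.*
position 3 holds *

*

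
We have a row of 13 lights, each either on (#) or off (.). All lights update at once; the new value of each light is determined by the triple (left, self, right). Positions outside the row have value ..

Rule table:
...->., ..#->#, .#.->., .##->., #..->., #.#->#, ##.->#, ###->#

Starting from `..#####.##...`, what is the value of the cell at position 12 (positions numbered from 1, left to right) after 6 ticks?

tick 1: .#.#####.#...
tick 2: #.#.#####....
tick 3: .#.#.####....
tick 4: #.#.#.###....
tick 5: .#.#.#.##....
tick 6: #.#.#.#.#....
position 12 holds .

.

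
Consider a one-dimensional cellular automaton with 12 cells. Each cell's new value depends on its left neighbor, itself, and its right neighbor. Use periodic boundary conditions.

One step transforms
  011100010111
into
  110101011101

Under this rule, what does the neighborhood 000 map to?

At position 5 the neighborhood is 000; the next row has 1 there.

1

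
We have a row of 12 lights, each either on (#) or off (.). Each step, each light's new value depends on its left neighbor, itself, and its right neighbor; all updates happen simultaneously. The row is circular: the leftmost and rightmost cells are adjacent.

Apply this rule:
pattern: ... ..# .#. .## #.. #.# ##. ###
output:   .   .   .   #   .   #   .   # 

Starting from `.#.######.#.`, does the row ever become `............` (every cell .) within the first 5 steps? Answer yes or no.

step 1: ..######.#..
step 2: ..#####.#...
step 3: ..####.#....
step 4: ..###.#.....
step 5: ..##.#......
step 5 is ..##.#......, still not uniform .

no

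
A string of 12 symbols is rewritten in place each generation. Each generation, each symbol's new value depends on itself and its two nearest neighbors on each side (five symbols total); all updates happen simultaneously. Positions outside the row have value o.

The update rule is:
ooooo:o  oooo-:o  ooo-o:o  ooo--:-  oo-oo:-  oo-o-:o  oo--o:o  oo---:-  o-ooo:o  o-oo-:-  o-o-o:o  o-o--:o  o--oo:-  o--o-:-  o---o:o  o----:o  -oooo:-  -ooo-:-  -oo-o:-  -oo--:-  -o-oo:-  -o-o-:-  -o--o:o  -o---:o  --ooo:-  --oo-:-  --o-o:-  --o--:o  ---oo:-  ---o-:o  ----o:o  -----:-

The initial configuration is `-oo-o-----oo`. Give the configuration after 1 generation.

---oooo-o---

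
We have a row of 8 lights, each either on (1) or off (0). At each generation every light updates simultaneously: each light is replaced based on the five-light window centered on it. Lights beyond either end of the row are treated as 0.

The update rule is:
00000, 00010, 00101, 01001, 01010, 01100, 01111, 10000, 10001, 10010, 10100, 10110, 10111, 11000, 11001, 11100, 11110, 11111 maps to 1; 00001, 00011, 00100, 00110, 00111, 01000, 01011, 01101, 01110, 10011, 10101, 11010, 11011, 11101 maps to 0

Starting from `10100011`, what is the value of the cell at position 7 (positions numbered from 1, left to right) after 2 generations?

1

11101001
00001110
position 7 holds 1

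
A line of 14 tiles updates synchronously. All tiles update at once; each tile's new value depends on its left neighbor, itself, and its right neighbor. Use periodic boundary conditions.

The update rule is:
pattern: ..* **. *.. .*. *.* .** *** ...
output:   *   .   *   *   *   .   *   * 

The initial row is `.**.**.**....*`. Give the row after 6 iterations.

*..*..*..*****
.********.****
*.******.*.**.
**.****.***..*
*.*.**.*.*.**.
****..*****..*

****..*****..*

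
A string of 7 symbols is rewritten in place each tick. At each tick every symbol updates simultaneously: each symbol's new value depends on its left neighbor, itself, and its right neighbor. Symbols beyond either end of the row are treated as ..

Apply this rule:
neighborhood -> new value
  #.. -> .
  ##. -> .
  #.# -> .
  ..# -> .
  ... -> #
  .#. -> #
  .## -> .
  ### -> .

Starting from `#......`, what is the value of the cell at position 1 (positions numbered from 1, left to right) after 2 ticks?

#

#.#####
#......
position 1 holds #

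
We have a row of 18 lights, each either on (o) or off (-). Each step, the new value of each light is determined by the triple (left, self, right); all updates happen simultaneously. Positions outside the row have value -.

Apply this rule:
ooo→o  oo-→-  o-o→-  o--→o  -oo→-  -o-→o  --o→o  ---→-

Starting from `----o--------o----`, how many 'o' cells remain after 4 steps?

---ooo------ooo---
--o-o-o----o-o-o--
-oo-o-oo--oo-o-oo-
o---o---oo---o---o
count of o: 6

6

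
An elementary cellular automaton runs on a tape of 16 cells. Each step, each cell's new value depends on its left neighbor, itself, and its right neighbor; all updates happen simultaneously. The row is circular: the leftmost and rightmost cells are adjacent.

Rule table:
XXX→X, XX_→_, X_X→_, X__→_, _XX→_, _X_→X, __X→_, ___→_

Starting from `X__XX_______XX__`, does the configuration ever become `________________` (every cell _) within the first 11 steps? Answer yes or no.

no

X_______________
X_______________  (fixed point — unchanged through step 11)
step 11 is X_______________, still not uniform _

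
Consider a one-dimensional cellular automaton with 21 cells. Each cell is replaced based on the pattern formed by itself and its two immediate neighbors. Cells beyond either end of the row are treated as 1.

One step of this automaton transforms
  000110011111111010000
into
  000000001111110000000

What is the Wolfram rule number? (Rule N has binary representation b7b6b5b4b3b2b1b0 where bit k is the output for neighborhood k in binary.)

position 8: 111 → 1  (bit 7 = 1)
position 4: 110 → 0  (bit 6 = 0)
position 15: 101 → 0  (bit 5 = 0)
position 0: 100 → 0  (bit 4 = 0)
position 3: 011 → 0  (bit 3 = 0)
position 16: 010 → 0  (bit 2 = 0)
position 2: 001 → 0  (bit 1 = 0)
position 1: 000 → 0  (bit 0 = 0)
bits b7..b0 = 10000000 = 128

128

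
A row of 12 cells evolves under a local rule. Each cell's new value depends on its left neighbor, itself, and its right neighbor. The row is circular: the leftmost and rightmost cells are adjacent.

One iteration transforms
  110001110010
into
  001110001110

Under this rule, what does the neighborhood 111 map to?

At position 6 the neighborhood is 111; the next row has 0 there.

0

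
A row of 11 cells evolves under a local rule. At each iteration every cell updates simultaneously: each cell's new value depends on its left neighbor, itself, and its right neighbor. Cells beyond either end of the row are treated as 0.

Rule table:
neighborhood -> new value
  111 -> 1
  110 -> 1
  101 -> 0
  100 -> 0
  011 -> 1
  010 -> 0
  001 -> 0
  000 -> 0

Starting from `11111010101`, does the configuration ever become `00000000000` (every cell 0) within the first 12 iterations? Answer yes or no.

no

11111000000
11111000000  (fixed point — unchanged through iteration 12)
iteration 12 is 11111000000, still not uniform 0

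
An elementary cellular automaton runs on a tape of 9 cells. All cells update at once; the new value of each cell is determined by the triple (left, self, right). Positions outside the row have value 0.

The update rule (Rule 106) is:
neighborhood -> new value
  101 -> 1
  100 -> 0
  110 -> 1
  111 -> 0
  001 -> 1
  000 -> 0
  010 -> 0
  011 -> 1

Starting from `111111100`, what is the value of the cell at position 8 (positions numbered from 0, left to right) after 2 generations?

0

100000100
000001000
position 8 holds 0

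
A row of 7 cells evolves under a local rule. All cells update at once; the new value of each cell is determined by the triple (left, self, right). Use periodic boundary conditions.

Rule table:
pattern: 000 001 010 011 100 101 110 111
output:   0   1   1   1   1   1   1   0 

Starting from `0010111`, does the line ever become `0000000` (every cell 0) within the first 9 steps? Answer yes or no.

1111101
0000111
1001101
1111111
0000000
all cells are 0 at step 5

yes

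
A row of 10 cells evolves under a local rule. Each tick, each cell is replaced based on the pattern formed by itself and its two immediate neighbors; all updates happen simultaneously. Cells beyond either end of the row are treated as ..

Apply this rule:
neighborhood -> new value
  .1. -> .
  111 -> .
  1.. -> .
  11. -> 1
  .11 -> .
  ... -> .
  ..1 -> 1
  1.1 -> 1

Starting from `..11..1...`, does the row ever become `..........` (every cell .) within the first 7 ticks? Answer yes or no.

.1.1.1....
1.1.1.....
.1.1......
1.1.......
.1........
1.........
..........
all cells are . at tick 7

yes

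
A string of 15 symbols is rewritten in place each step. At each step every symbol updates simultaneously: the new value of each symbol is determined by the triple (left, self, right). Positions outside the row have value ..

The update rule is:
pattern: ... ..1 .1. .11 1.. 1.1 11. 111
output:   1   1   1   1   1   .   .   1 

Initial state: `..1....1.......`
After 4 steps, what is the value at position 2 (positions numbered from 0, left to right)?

1

111111111111111
11111111111111.
1111111111111.1
111111111111..1
position 2 holds 1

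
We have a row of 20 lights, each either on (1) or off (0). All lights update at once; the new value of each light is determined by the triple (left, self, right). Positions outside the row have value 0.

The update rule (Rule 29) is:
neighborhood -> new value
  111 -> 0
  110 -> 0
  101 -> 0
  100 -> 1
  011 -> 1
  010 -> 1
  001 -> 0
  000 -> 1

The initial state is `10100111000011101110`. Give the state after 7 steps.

10110100111010001001

10110100111010001001
10100110100011101101
10110100111010001001  (repeats step 1; period 2)
step 7: 10110100111010001001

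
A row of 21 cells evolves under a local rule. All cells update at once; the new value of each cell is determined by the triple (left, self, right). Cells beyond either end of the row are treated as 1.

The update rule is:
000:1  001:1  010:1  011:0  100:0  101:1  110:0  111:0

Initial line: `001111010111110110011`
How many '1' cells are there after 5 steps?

6

010000111000001000100
110111000011111011101
001000011100000100010
011011100001111101111
100100001110000010000
count of 1: 6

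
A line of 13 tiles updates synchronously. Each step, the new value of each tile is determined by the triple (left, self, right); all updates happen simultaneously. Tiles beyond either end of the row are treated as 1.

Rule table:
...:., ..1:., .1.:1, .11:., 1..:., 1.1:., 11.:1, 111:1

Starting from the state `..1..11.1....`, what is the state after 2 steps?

..1...1.1....
..1...1.1....

..1...1.1....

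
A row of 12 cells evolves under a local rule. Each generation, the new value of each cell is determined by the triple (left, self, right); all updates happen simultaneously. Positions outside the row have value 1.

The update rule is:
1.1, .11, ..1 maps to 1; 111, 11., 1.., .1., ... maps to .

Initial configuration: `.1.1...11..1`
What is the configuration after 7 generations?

1.1...11..11
.1...11..11.
1...11..11.1
...11..11.11
..11..11.11.
.11..11.11.1
11..11.11.11

11..11.11.11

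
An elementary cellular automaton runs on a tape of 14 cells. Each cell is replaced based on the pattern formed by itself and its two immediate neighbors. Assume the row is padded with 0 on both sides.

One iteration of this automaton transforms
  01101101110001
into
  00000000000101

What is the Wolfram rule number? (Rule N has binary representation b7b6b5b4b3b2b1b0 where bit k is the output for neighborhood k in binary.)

5

position 8: 111 → 0  (bit 7 = 0)
position 2: 110 → 0  (bit 6 = 0)
position 3: 101 → 0  (bit 5 = 0)
position 10: 100 → 0  (bit 4 = 0)
position 1: 011 → 0  (bit 3 = 0)
position 13: 010 → 1  (bit 2 = 1)
position 0: 001 → 0  (bit 1 = 0)
position 11: 000 → 1  (bit 0 = 1)
bits b7..b0 = 00000101 = 5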